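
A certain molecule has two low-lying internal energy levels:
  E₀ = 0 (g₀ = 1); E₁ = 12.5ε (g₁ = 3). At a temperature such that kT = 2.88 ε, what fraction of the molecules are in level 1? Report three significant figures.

Eᵢ/kT = 0, 4.3403.
Z = Σ gᵢe^(−Eᵢ/kT) = 1·e^(−0) + 3·e^(−4.3403) = 1.0000 + 0.039098 = 1.0391.
P₁ = g₁ e^(−E₁/kT) / Z = 0.039098/1.0391 = 0.0376.

0.0376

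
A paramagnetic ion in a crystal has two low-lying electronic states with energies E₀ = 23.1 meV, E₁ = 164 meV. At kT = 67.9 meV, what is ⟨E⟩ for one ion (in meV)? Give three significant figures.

Eᵢ/kT = 0.34021, 2.4153.
Z = Σ e^(−Eᵢ/kT) = e^(−0.34021) + e^(−2.4153) = 0.71162 + 0.089341 = 0.80096.
⟨E⟩ = Σ Eᵢ e^(−Eᵢ/kT) / Z = (23.1·0.71162 + 164·0.089341) / 0.80096 = 38.8 meV.

38.8 meV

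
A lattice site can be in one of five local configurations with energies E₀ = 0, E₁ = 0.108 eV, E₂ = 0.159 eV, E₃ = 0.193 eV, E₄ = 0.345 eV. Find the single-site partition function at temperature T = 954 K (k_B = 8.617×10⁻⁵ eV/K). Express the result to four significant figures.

k_BT = 8.617×10⁻⁵ × 954 K = 0.0822062 eV.
Eᵢ/kT = 0, 1.31377, 1.93416, 2.34775, 4.19676.
Z = Σ e^(−Eᵢ/kT) = e^(−0) + e^(−1.31377) + e^(−1.93416) + e^(−2.34775) + e^(−4.19676) = 1.00000 + 0.268805 + 0.144546 + 0.0955840 + 0.0150442 = 1.52398.

Z = 1.524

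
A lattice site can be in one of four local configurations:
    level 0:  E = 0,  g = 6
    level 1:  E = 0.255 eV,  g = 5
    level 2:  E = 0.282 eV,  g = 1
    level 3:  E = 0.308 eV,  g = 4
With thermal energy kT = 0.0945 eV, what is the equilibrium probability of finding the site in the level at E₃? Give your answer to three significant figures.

0.0235

Eᵢ/kT = 0, 2.6984, 2.9841, 3.2593.
Z = Σ gᵢe^(−Eᵢ/kT) = 6·e^(−0) + 5·e^(−2.6984) + 1·e^(−2.9841) + 4·e^(−3.2593) = 6.0000 + 0.33657 + 0.050585 + 0.15366 = 6.5408.
P₃ = g₃ e^(−E₃/kT) / Z = 0.15366/6.5408 = 0.0235.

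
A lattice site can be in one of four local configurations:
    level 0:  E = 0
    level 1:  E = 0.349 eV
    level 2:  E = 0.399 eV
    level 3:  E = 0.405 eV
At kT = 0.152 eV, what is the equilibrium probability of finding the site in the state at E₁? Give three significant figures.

Eᵢ/kT = 0, 2.2961, 2.6250, 2.6645.
Z = Σ e^(−Eᵢ/kT) = e^(−0) + e^(−2.2961) + e^(−2.6250) + e^(−2.6645) = 1.0000 + 0.10065 + 0.072440 + 0.069634 = 1.2427.
P₁ = e^(−E₁/kT) / Z = 0.10065/1.2427 = 0.0810.

0.0810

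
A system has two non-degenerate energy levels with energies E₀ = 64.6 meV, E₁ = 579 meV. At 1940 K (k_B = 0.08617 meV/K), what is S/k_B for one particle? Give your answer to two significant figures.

0.18

k_BT = 0.08617 × 1940 K = 167.2 meV.
Eᵢ/kT = 0.3864, 3.463.
Z = Σ e^(−Eᵢ/kT) = e^(−0.3864) + e^(−3.463) = 0.6795 + 0.03134 = 0.7108.
⟨E⟩ = Σ EᵢPᵢ = 87.28 meV.
S/k_B = ln Z + ⟨E⟩/kT = ln(0.7108) + 87.28/167.2 = -0.3414 + 0.5220 = 0.18.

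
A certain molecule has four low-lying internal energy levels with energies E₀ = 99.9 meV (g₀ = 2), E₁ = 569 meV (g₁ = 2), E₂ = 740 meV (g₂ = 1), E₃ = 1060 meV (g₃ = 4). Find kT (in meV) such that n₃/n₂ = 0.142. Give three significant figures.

95.9 meV

n₃/n₂ = (g₃/g₂) exp[−(E₃−E₂)/kT] = 0.142.
⇒ (E₃−E₂)/kT = ln((4/1)/0.142) = ln(28.169) = 3.3382.
kT = 320 meV / 3.3382 = 95.9 meV.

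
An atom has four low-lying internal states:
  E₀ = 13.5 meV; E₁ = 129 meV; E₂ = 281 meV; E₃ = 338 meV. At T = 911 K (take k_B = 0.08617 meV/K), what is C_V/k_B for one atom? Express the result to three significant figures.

k_BT = 0.08617 × 911 K = 78.501 meV.
Eᵢ/kT = 0.17197, 1.6433, 3.5796, 4.3057.
Z = Σ e^(−Eᵢ/kT) = e^(−0.17197) + e^(−1.6433) + e^(−3.5796) + e^(−4.3057) = 0.84200 + 0.19334 + 0.027887 + 0.013491 = 1.0767.
⟨E⟩ = 45.235 meV, ⟨E²⟩ = 6607.3 meV².
C_V/k_B = (⟨E²⟩ − ⟨E⟩²)/(kT)² = (6607.3 − 2046.2)/6162.4 = 0.740.

0.740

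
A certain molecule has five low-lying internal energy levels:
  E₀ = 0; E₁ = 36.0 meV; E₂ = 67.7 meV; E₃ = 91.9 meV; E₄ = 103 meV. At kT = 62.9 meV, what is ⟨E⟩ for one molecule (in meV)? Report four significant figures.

36.34 meV

Eᵢ/kT = 0, 0.572337, 1.07631, 1.46105, 1.63752.
Z = Σ e^(−Eᵢ/kT) = e^(−0) + e^(−0.572337) + e^(−1.07631) + e^(−1.46105) + e^(−1.63752) = 1.00000 + 0.564205 + 0.340851 + 0.231993 + 0.194462 = 2.33151.
⟨E⟩ = Σ Eᵢ e^(−Eᵢ/kT) / Z = (0·1.00000 + 36.0·0.564205 + 67.7·0.340851 + 91.9·0.231993 + 103·0.194462) / 2.33151 = 36.34 meV.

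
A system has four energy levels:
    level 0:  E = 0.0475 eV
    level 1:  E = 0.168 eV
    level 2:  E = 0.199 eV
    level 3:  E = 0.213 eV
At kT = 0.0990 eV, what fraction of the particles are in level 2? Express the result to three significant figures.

0.127

Eᵢ/kT = 0.47980, 1.6970, 2.0101, 2.1515.
Z = Σ e^(−Eᵢ/kT) = e^(−0.47980) + e^(−1.6970) + e^(−2.0101) + e^(−2.1515) = 0.61891 + 0.18323 + 0.13398 + 0.11631 = 1.0524.
P₂ = e^(−E₂/kT) / Z = 0.13398/1.0524 = 0.127.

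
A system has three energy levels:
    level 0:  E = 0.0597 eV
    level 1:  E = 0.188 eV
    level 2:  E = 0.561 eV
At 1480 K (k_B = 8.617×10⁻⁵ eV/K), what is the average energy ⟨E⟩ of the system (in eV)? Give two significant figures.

k_BT = 8.617×10⁻⁵ × 1480 K = 0.1275 eV.
Eᵢ/kT = 0.4682, 1.475, 4.400.
Z = Σ e^(−Eᵢ/kT) = e^(−0.4682) + e^(−1.475) + e^(−4.400) = 0.6261 + 0.2288 + 0.01228 = 0.8672.
⟨E⟩ = Σ Eᵢ e^(−Eᵢ/kT) / Z = (0.0597·0.6261 + 0.188·0.2288 + 0.561·0.01228) / 0.8672 = 0.10 eV.

0.10 eV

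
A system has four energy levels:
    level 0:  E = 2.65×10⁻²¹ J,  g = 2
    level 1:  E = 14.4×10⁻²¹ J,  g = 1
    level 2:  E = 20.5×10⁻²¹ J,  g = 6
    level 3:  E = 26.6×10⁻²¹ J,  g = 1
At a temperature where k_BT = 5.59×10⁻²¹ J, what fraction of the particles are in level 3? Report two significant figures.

0.0058

Eᵢ/kT = 0.4741, 2.576, 3.667, 4.758.
Z = Σ gᵢe^(−Eᵢ/kT) = 2·e^(−0.4741) + 1·e^(−2.576) + 6·e^(−3.667) + 1·e^(−4.758) = 1.245 + 0.07608 + 0.1533 + 0.008583 = 1.483.
P₃ = g₃ e^(−E₃/kT) / Z = 0.008583/1.483 = 0.0058.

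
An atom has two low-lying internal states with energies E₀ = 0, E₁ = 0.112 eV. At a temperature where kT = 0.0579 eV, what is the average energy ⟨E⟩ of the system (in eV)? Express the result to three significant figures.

Eᵢ/kT = 0, 1.9344.
Z = Σ e^(−Eᵢ/kT) = e^(−0) + e^(−1.9344) = 1.0000 + 0.14451 = 1.1445.
⟨E⟩ = Σ Eᵢ e^(−Eᵢ/kT) / Z = (0·1.0000 + 0.112·0.14451) / 1.1445 = 0.0141 eV.

0.0141 eV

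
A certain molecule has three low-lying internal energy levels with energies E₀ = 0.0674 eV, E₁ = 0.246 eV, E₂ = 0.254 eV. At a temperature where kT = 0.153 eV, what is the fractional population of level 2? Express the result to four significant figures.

0.1838

Eᵢ/kT = 0.440523, 1.60784, 1.66013.
Z = Σ e^(−Eᵢ/kT) = e^(−0.440523) + e^(−1.60784) + e^(−1.66013) = 0.643700 + 0.200320 + 0.190114 = 1.03413.
P₂ = e^(−E₂/kT) / Z = 0.190114/1.03413 = 0.1838.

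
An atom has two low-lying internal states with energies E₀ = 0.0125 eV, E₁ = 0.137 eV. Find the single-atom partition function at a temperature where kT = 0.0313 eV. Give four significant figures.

Z = 0.6833

Eᵢ/kT = 0.399361, 4.37700.
Z = Σ e^(−Eᵢ/kT) = e^(−0.399361) + e^(−4.37700) = 0.670749 + 0.0125630 = 0.683312.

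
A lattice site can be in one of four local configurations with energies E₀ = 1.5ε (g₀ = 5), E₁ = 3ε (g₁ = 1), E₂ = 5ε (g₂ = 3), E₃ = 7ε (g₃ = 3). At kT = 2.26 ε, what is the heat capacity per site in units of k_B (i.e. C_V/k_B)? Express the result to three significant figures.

0.422

Eᵢ/kT = 0.66372, 1.3274, 2.2124, 3.0973.
Z = Σ gᵢe^(−Eᵢ/kT) = 5·e^(−0.66372) + 1·e^(−1.3274) + 3·e^(−2.2124) + 3·e^(−3.0973) = 2.5747 + 0.26517 + 0.32831 + 0.13551 = 3.3037.
⟨E⟩ = 2.1938 ε, ⟨E²⟩ = 6.9702 ε².
C_V/k_B = (⟨E²⟩ − ⟨E⟩²)/(kT)² = (6.9702 − 4.8128)/5.1076 = 0.422.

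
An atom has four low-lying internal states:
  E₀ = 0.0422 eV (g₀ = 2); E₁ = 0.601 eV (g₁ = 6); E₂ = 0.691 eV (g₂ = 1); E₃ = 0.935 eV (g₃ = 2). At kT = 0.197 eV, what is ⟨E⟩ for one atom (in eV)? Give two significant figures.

0.14 eV

Eᵢ/kT = 0.2142, 3.051, 3.508, 4.746.
Z = Σ gᵢe^(−Eᵢ/kT) = 2·e^(−0.2142) + 6·e^(−3.051) + 1·e^(−3.508) + 2·e^(−4.746) = 1.614 + 0.2839 + 0.02996 + 0.01737 = 1.945.
⟨E⟩ = Σ Eᵢ gᵢe^(−Eᵢ/kT) / Z = (0.0422·1.614 + 0.601·0.2839 + 0.691·0.02996 + 0.935·0.01737) / 1.945 = 0.14 eV.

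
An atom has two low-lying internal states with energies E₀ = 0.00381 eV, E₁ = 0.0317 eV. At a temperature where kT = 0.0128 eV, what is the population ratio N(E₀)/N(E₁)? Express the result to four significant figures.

8.837

n₀/n₁ = exp[−(E₀−E₁)/kT] = exp(−(-0.02789 eV)/(0.0128 eV)) = exp(2.17891) = 8.837.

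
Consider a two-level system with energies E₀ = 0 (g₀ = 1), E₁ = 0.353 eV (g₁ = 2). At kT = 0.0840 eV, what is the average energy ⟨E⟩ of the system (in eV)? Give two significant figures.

Eᵢ/kT = 0, 4.202.
Z = Σ gᵢe^(−Eᵢ/kT) = 1·e^(−0) + 2·e^(−4.202) = 1.000 + 0.02993 = 1.030.
⟨E⟩ = Σ Eᵢ gᵢe^(−Eᵢ/kT) / Z = (0·1.000 + 0.353·0.02993) / 1.030 = 0.010 eV.

0.010 eV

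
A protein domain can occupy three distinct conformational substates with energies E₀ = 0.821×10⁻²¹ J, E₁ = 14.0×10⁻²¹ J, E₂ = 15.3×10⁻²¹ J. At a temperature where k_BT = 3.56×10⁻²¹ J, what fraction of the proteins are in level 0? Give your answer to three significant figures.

Eᵢ/kT = 0.23062, 3.9326, 4.2978.
Z = Σ e^(−Eᵢ/kT) = e^(−0.23062) + e^(−3.9326) + e^(−4.2978) = 0.79404 + 0.019593 + 0.013598 = 0.82723.
P₀ = e^(−E₀/kT) / Z = 0.79404/0.82723 = 0.960.

0.960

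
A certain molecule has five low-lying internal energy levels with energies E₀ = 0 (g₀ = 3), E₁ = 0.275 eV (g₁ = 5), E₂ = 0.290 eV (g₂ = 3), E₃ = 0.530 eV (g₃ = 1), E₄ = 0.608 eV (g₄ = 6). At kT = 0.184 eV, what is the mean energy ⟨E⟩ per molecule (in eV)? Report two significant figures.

0.13 eV

Eᵢ/kT = 0, 1.495, 1.576, 2.880, 3.304.
Z = Σ gᵢe^(−Eᵢ/kT) = 3·e^(−0) + 5·e^(−1.495) + 3·e^(−1.576) + 1·e^(−2.880) + 6·e^(−3.304) = 3.000 + 1.121 + 0.6204 + 0.05613 + 0.2204 = 5.018.
⟨E⟩ = Σ Eᵢ gᵢe^(−Eᵢ/kT) / Z = (0·3.000 + 0.275·1.121 + 0.290·0.6204 + 0.530·0.05613 + 0.608·0.2204) / 5.018 = 0.13 eV.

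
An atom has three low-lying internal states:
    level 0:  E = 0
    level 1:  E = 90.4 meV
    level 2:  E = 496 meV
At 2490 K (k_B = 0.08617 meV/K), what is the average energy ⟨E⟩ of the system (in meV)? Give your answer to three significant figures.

61.8 meV

k_BT = 0.08617 × 2490 K = 214.56 meV.
Eᵢ/kT = 0, 0.42133, 2.3117.
Z = Σ e^(−Eᵢ/kT) = e^(−0) + e^(−0.42133) + e^(−2.3117) = 1.0000 + 0.65617 + 0.099093 = 1.7553.
⟨E⟩ = Σ Eᵢ e^(−Eᵢ/kT) / Z = (0·1.0000 + 90.4·0.65617 + 496·0.099093) / 1.7553 = 61.8 meV.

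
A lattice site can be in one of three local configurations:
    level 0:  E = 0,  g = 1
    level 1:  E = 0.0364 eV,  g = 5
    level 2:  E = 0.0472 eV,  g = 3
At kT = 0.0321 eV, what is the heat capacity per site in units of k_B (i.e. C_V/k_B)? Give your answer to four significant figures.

Eᵢ/kT = 0, 1.13396, 1.47040.
Z = Σ gᵢe^(−Eᵢ/kT) = 1·e^(−0) + 5·e^(−1.13396) + 3·e^(−1.47040) = 1.00000 + 1.60878 + 0.689501 = 3.29828.
⟨E⟩ = 0.0276217 eV, ⟨E²⟩ = 0.00111199 eV².
C_V/k_B = (⟨E²⟩ − ⟨E⟩²)/(kT)² = (0.00111199 − 0.000762958)/0.00103041 = 0.3387.

0.3387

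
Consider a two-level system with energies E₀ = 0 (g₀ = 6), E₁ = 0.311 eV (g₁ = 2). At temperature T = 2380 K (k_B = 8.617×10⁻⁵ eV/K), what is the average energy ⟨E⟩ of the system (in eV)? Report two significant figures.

k_BT = 8.617×10⁻⁵ × 2380 K = 0.2051 eV.
Eᵢ/kT = 0, 1.516.
Z = Σ gᵢe^(−Eᵢ/kT) = 6·e^(−0) + 2·e^(−1.516) = 6.000 + 0.4392 = 6.439.
⟨E⟩ = Σ Eᵢ gᵢe^(−Eᵢ/kT) / Z = (0·6.000 + 0.311·0.4392) / 6.439 = 0.021 eV.

0.021 eV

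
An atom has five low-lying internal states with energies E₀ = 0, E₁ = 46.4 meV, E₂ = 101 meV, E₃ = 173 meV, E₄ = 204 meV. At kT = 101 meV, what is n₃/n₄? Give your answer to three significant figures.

n₃/n₄ = exp[−(E₃−E₄)/kT] = exp(−(-31 meV)/(101 meV)) = exp(0.30693) = 1.36.

1.36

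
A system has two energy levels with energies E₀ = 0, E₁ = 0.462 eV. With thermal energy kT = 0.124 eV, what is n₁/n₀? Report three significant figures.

n₁/n₀ = exp[−(E₁−E₀)/kT] = exp(−(0.462 eV)/(0.124 eV)) = exp(-3.7258) = 0.0241.

0.0241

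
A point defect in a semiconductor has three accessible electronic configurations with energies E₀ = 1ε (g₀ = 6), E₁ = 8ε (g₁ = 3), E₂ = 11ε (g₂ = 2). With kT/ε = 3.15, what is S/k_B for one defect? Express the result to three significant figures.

Eᵢ/kT = 0.31746, 2.5397, 3.4921.
Z = Σ gᵢe^(−Eᵢ/kT) = 6·e^(−0.31746) + 3·e^(−2.5397) + 2·e^(−3.4921) = 4.3680 + 0.23667 + 0.060874 = 4.6655.
⟨E⟩ = Σ EᵢPᵢ = 1.4856 ε.
S/k_B = ln Z + ⟨E⟩/kT = ln(4.6655) + 1.4856/3.15 = 1.5402 + 0.47162 = 2.01.

2.01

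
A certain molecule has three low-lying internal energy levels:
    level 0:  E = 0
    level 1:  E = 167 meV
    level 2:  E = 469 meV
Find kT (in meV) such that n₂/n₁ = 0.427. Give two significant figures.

350 meV

n₂/n₁ = exp[−(E₂−E₁)/kT] = 0.427.
⇒ (E₂−E₁)/kT = ln(1/0.427) = ln(2.342) = 0.8510.
kT = 302 meV / 0.8510 = 350 meV.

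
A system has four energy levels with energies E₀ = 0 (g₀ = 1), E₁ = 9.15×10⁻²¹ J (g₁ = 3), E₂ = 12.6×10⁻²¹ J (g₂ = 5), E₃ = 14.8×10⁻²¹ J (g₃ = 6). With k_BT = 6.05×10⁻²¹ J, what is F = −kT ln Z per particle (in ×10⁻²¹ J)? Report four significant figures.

Eᵢ/kT = 0, 1.51240, 2.08264, 2.44628.
Z = Σ gᵢe^(−Eᵢ/kT) = 1·e^(−0) + 3·e^(−1.51240) + 5·e^(−2.08264) + 6·e^(−2.44628) = 1.00000 + 0.661141 + 0.623004 + 0.519691 = 2.80384.
F = −kT ln Z = −6.05 × ln(2.80384) = −6.05 × 1.03099 = -6.237 ×10⁻²¹ J.

-6.237 ×10⁻²¹ J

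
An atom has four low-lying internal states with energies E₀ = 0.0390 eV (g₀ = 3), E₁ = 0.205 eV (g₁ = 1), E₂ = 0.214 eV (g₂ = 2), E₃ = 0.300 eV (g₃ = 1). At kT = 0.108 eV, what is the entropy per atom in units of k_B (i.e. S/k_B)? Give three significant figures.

1.63

Eᵢ/kT = 0.36111, 1.8981, 1.9815, 2.7778.
Z = Σ gᵢe^(−Eᵢ/kT) = 3·e^(−0.36111) + 1·e^(−1.8981) + 2·e^(−1.9815) + 1·e^(−2.7778) = 2.0907 + 0.14985 + 0.27572 + 0.062175 = 2.5784.
⟨E⟩ = Σ EᵢPᵢ = 0.073655 eV.
S/k_B = ln Z + ⟨E⟩/kT = ln(2.5784) + 0.073655/0.108 = 0.94717 + 0.68199 = 1.63.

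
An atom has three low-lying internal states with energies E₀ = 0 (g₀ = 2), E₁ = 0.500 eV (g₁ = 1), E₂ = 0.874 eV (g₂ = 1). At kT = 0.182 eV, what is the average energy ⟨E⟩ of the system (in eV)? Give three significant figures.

0.0189 eV

Eᵢ/kT = 0, 2.7473, 4.8022.
Z = Σ gᵢe^(−Eᵢ/kT) = 2·e^(−0) + 1·e^(−2.7473) + 1·e^(−4.8022) = 2.0000 + 0.064101 + 0.0082117 = 2.0723.
⟨E⟩ = Σ Eᵢ gᵢe^(−Eᵢ/kT) / Z = (0·2.0000 + 0.500·0.064101 + 0.874·0.0082117) / 2.0723 = 0.0189 eV.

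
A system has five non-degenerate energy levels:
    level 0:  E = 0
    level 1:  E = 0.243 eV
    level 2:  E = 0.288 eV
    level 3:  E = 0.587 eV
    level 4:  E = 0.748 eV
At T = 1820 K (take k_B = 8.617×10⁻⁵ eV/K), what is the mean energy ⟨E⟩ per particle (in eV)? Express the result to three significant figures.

k_BT = 8.617×10⁻⁵ × 1820 K = 0.15683 eV.
Eᵢ/kT = 0, 1.5494, 1.8364, 3.7429, 4.7695.
Z = Σ e^(−Eᵢ/kT) = e^(−0) + e^(−1.5494) + e^(−1.8364) + e^(−3.7429) + e^(−4.7695) = 1.0000 + 0.21238 + 0.15939 + 0.023685 + 0.0084846 = 1.4039.
⟨E⟩ = Σ Eᵢ e^(−Eᵢ/kT) / Z = (0·1.0000 + 0.243·0.21238 + 0.288·0.15939 + 0.587·0.023685 + 0.748·0.0084846) / 1.4039 = 0.0839 eV.

0.0839 eV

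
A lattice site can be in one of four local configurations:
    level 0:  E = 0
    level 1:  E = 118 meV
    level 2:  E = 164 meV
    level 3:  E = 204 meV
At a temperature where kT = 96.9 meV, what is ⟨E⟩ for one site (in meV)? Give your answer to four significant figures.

56.16 meV

Eᵢ/kT = 0, 1.21775, 1.69247, 2.10526.
Z = Σ e^(−Eᵢ/kT) = e^(−0) + e^(−1.21775) + e^(−1.69247) + e^(−2.10526) = 1.00000 + 0.295895 + 0.184064 + 0.121814 = 1.60177.
⟨E⟩ = Σ Eᵢ e^(−Eᵢ/kT) / Z = (0·1.00000 + 118·0.295895 + 164·0.184064 + 204·0.121814) / 1.60177 = 56.16 meV.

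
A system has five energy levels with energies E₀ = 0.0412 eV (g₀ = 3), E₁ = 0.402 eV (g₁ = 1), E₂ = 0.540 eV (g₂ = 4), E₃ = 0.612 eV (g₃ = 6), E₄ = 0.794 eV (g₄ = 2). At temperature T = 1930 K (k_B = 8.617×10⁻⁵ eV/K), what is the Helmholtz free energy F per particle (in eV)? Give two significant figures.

-0.17 eV

k_BT = 8.617×10⁻⁵ × 1930 K = 0.1663 eV.
Eᵢ/kT = 0.2477, 2.417, 3.247, 3.680, 4.775.
Z = Σ gᵢe^(−Eᵢ/kT) = 3·e^(−0.2477) + 1·e^(−2.417) + 4·e^(−3.247) + 6·e^(−3.680) + 2·e^(−4.775) = 2.342 + 0.08919 + 0.1556 + 0.1513 + 0.01688 = 2.755.
F = −kT ln Z = −0.1663 × ln(2.755) = −0.1663 × 1.013 = -0.17 eV.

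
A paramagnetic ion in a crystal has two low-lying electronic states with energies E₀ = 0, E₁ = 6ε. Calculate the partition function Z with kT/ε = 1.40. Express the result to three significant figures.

Eᵢ/kT = 0, 4.2857.
Z = Σ e^(−Eᵢ/kT) = e^(−0) + e^(−4.2857) = 1.0000 + 0.013764 = 1.0138.

Z = 1.01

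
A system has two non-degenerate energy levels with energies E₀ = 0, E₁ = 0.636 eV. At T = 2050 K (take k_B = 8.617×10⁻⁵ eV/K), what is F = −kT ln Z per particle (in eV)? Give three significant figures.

k_BT = 8.617×10⁻⁵ × 2050 K = 0.17665 eV.
Eᵢ/kT = 0, 3.6003.
Z = Σ e^(−Eᵢ/kT) = e^(−0) + e^(−3.6003) = 1.0000 + 0.027316 = 1.0273.
F = −kT ln Z = −0.17665 × ln(1.0273) = −0.17665 × 0.026934 = -0.00476 eV.

-0.00476 eV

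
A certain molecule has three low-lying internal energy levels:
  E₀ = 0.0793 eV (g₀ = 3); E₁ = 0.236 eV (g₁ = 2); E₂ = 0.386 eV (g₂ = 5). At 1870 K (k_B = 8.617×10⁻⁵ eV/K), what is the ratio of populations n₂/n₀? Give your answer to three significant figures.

k_BT = 8.617×10⁻⁵ × 1870 K = 0.16114 eV.
n₂/n₀ = (g₂/g₀) exp[−(E₂−E₀)/kT] = (5/3) × exp(−(0.3067 eV)/(0.16114 eV)) = (5/3) × exp(-1.9033) = 0.248.

0.248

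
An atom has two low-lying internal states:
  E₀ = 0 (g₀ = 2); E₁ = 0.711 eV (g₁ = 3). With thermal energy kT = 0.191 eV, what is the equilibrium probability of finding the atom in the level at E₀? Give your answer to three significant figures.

Eᵢ/kT = 0, 3.7225.
Z = Σ gᵢe^(−Eᵢ/kT) = 2·e^(−0) + 3·e^(−3.7225) = 2.0000 + 0.072520 = 2.0725.
P₀ = g₀ e^(−E₀/kT) / Z = 2.0000/2.0725 = 0.965.

0.965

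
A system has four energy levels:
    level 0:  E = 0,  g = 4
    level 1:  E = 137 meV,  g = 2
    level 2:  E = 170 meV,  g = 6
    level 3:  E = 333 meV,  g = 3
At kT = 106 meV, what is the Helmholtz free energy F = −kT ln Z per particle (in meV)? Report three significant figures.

Eᵢ/kT = 0, 1.2925, 1.6038, 3.1415.
Z = Σ gᵢe^(−Eᵢ/kT) = 4·e^(−0) + 2·e^(−1.2925) + 6·e^(−1.6038) + 3·e^(−3.1415) = 4.0000 + 0.54917 + 1.2068 + 0.12965 = 5.8856.
F = −kT ln Z = −106 × ln(5.8856) = −106 × 1.7725 = -188 meV.

-188 meV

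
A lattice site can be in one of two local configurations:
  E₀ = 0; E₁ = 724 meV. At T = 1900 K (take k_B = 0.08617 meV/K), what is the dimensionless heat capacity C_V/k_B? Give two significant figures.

k_BT = 0.08617 × 1900 K = 163.7 meV.
Eᵢ/kT = 0, 4.423.
Z = Σ e^(−Eᵢ/kT) = e^(−0) + e^(−4.423) = 1.000 + 0.01200 = 1.012.
⟨E⟩ = 8.585 meV, ⟨E²⟩ = 6216 meV².
C_V/k_B = (⟨E²⟩ − ⟨E⟩²)/(kT)² = (6216 − 73.70)/26800 = 0.23.

0.23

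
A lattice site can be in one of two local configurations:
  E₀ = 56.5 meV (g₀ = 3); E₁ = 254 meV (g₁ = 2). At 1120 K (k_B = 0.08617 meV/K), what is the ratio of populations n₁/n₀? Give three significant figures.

0.0861

k_BT = 0.08617 × 1120 K = 96.510 meV.
n₁/n₀ = (g₁/g₀) exp[−(E₁−E₀)/kT] = (2/3) × exp(−(197.5 meV)/(96.510 meV)) = (2/3) × exp(-2.0464) = 0.0861.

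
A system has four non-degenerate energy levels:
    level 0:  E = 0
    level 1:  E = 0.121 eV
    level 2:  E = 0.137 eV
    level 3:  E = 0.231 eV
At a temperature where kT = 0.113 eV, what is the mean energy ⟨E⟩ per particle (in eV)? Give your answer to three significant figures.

Eᵢ/kT = 0, 1.0708, 1.2124, 2.0442.
Z = Σ e^(−Eᵢ/kT) = e^(−0) + e^(−1.0708) + e^(−1.2124) + e^(−2.0442) = 1.0000 + 0.34273 + 0.29748 + 0.12948 = 1.7697.
⟨E⟩ = Σ Eᵢ e^(−Eᵢ/kT) / Z = (0·1.0000 + 0.121·0.34273 + 0.137·0.29748 + 0.231·0.12948) / 1.7697 = 0.0634 eV.

0.0634 eV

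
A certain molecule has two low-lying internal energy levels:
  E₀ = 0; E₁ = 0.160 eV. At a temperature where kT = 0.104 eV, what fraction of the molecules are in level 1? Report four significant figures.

0.1768

Eᵢ/kT = 0, 1.53846.
Z = Σ e^(−Eᵢ/kT) = e^(−0) + e^(−1.53846) = 1.00000 + 0.214712 = 1.21471.
P₁ = e^(−E₁/kT) / Z = 0.214712/1.21471 = 0.1768.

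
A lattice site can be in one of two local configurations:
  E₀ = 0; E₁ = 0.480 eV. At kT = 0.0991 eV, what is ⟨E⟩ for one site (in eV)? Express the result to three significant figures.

Eᵢ/kT = 0, 4.8436.
Z = Σ e^(−Eᵢ/kT) = e^(−0) + e^(−4.8436) = 1.0000 + 0.0078786 = 1.0079.
⟨E⟩ = Σ Eᵢ e^(−Eᵢ/kT) / Z = (0·1.0000 + 0.480·0.0078786) / 1.0079 = 0.00375 eV.

0.00375 eV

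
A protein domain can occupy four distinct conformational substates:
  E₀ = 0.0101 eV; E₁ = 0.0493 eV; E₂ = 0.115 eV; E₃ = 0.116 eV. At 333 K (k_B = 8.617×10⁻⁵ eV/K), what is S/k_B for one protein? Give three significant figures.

k_BT = 8.617×10⁻⁵ × 333 K = 0.028695 eV.
Eᵢ/kT = 0.35198, 1.7181, 4.0077, 4.0425.
Z = Σ e^(−Eᵢ/kT) = e^(−0.35198) + e^(−1.7181) + e^(−4.0077) + e^(−4.0425) = 0.70329 + 0.17941 + 0.018175 + 0.017554 = 0.91843.
⟨E⟩ = Σ EᵢPᵢ = 0.021857 eV.
S/k_B = ln Z + ⟨E⟩/kT = ln(0.91843) + 0.021857/0.028695 = -0.085090 + 0.76170 = 0.677.

0.677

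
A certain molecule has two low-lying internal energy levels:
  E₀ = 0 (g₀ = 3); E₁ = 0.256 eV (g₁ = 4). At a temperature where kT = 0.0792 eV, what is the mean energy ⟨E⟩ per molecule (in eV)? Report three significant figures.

Eᵢ/kT = 0, 3.2323.
Z = Σ gᵢe^(−Eᵢ/kT) = 3·e^(−0) + 4·e^(−3.2323) = 3.0000 + 0.15787 = 3.1579.
⟨E⟩ = Σ Eᵢ gᵢe^(−Eᵢ/kT) / Z = (0·3.0000 + 0.256·0.15787) / 3.1579 = 0.0128 eV.

0.0128 eV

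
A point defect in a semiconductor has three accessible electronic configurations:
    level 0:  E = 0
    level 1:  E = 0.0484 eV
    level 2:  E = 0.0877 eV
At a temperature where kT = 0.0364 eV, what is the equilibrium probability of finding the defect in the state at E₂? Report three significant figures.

Eᵢ/kT = 0, 1.3297, 2.4093.
Z = Σ e^(−Eᵢ/kT) = e^(−0) + e^(−1.3297) + e^(−2.4093) = 1.0000 + 0.26456 + 0.089878 = 1.3544.
P₂ = e^(−E₂/kT) / Z = 0.089878/1.3544 = 0.0664.

0.0664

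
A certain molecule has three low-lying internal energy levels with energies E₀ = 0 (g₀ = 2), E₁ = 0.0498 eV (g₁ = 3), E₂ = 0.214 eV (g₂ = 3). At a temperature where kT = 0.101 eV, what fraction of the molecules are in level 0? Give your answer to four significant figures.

Eᵢ/kT = 0, 0.493069, 2.11881.
Z = Σ gᵢe^(−Eᵢ/kT) = 2·e^(−0) + 3·e^(−0.493069) + 3·e^(−2.11881) = 2.00000 + 1.83225 + 0.360524 = 4.19277.
P₀ = g₀ e^(−E₀/kT) / Z = 2.00000/4.19277 = 0.4770.

0.4770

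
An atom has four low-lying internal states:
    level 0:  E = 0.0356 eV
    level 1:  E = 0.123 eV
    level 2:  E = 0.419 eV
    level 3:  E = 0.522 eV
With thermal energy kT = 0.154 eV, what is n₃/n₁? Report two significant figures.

0.075

n₃/n₁ = exp[−(E₃−E₁)/kT] = exp(−(0.399 eV)/(0.154 eV)) = exp(-2.591) = 0.075.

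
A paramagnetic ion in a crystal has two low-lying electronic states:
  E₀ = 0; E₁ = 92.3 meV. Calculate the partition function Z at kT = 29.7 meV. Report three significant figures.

Eᵢ/kT = 0, 3.1077.
Z = Σ e^(−Eᵢ/kT) = e^(−0) + e^(−3.1077) = 1.0000 + 0.044704 = 1.0447.

Z = 1.04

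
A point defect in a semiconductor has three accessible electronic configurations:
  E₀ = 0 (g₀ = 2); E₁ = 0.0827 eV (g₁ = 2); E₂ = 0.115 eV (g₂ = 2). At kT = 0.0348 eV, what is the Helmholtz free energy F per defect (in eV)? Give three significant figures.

Eᵢ/kT = 0, 2.3764, 3.3046.
Z = Σ gᵢe^(−Eᵢ/kT) = 2·e^(−0) + 2·e^(−2.3764) + 2·e^(−3.3046) = 2.0000 + 0.18577 + 0.073428 = 2.2592.
F = −kT ln Z = −0.0348 × ln(2.2592) = −0.0348 × 0.81501 = -0.0284 eV.

-0.0284 eV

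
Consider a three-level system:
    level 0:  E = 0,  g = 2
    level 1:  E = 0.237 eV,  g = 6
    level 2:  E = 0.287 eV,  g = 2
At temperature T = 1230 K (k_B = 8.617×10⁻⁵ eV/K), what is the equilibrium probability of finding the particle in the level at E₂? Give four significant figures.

0.04807

k_BT = 8.617×10⁻⁵ × 1230 K = 0.105989 eV.
Eᵢ/kT = 0, 2.23608, 2.70783.
Z = Σ gᵢe^(−Eᵢ/kT) = 2·e^(−0) + 6·e^(−2.23608) + 2·e^(−2.70783) = 2.00000 + 0.641260 + 0.133363 = 2.77462.
P₂ = g₂ e^(−E₂/kT) / Z = 0.133363/2.77462 = 0.04807.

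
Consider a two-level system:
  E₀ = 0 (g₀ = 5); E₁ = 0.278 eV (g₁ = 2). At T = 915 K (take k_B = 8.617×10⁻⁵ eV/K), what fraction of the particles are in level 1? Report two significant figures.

0.012

k_BT = 8.617×10⁻⁵ × 915 K = 0.07885 eV.
Eᵢ/kT = 0, 3.526.
Z = Σ gᵢe^(−Eᵢ/kT) = 5·e^(−0) + 2·e^(−3.526) = 5.000 + 0.05884 = 5.059.
P₁ = g₁ e^(−E₁/kT) / Z = 0.05884/5.059 = 0.012.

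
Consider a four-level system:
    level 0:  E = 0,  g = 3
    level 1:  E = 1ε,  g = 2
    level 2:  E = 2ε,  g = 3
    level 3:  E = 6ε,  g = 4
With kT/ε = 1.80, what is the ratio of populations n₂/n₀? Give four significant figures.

0.3292

n₂/n₀ = (g₂/g₀) exp[−(E₂−E₀)/kT] = (3/3) × exp(−(2ε)/(1.80ε)) = (3/3) × exp(-1.11111) = 0.3292.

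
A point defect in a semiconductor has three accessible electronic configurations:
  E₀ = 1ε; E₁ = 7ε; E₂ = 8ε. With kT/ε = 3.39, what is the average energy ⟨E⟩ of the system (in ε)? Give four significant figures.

Eᵢ/kT = 0.294985, 2.06490, 2.35988.
Z = Σ e^(−Eᵢ/kT) = e^(−0.294985) + e^(−2.06490) + e^(−2.35988) = 0.744543 + 0.126831 + 0.0944316 = 0.965806.
⟨E⟩ = Σ Eᵢ e^(−Eᵢ/kT) / Z = (1·0.744543 + 7·0.126831 + 8·0.0944316) / 0.965806 = 2.472 ε.

2.472 ε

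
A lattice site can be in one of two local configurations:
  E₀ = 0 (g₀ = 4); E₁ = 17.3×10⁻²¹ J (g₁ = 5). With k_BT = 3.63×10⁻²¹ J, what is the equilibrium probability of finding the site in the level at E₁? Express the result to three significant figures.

Eᵢ/kT = 0, 4.7658.
Z = Σ gᵢe^(−Eᵢ/kT) = 4·e^(−0) + 5·e^(−4.7658) = 4.0000 + 0.042580 = 4.0426.
P₁ = g₁ e^(−E₁/kT) / Z = 0.042580/4.0426 = 0.0105.

0.0105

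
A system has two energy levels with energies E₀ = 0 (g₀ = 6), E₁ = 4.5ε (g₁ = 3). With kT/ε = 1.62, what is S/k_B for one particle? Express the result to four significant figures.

1.906

Eᵢ/kT = 0, 2.77778.
Z = Σ gᵢe^(−Eᵢ/kT) = 6·e^(−0) + 3·e^(−2.77778) = 6.00000 + 0.186529 = 6.18653.
⟨E⟩ = Σ EᵢPᵢ = 0.135679 ε.
S/k_B = ln Z + ⟨E⟩/kT = ln(6.18653) + 0.135679/1.62 = 1.82237 + 0.0837525 = 1.906.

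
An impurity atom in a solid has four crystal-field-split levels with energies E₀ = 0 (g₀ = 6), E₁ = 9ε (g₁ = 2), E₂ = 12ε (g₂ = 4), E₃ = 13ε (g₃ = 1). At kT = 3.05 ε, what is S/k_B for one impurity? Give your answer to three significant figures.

1.93

Eᵢ/kT = 0, 2.9508, 3.9344, 4.2623.
Z = Σ gᵢe^(−Eᵢ/kT) = 6·e^(−0) + 2·e^(−2.9508) + 4·e^(−3.9344) + 1·e^(−4.2623) = 6.0000 + 0.10460 + 0.078230 + 0.014090 = 6.1969.
⟨E⟩ = Σ EᵢPᵢ = 0.33296 ε.
S/k_B = ln Z + ⟨E⟩/kT = ln(6.1969) + 0.33296/3.05 = 1.8240 + 0.10917 = 1.93.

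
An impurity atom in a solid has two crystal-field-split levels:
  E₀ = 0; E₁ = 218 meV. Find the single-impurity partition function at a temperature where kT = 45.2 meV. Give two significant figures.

Eᵢ/kT = 0, 4.823.
Z = Σ e^(−Eᵢ/kT) = e^(−0) + e^(−4.823) = 1.000 + 0.008043 = 1.008.

Z = 1.0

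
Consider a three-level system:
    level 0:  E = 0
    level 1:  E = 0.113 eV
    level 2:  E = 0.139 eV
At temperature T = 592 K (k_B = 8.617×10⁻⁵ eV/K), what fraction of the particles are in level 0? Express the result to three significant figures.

0.851

k_BT = 8.617×10⁻⁵ × 592 K = 0.051013 eV.
Eᵢ/kT = 0, 2.2151, 2.7248.
Z = Σ e^(−Eᵢ/kT) = e^(−0) + e^(−2.2151) + e^(−2.7248) = 1.0000 + 0.10914 + 0.065559 = 1.1747.
P₀ = e^(−E₀/kT) / Z = 1.0000/1.1747 = 0.851.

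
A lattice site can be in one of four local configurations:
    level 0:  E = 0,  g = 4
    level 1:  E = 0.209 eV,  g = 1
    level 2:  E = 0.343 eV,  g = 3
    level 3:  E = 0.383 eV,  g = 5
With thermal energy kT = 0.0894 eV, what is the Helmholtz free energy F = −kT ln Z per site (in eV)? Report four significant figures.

-0.1289 eV

Eᵢ/kT = 0, 2.33781, 3.83669, 4.28412.
Z = Σ gᵢe^(−Eᵢ/kT) = 4·e^(−0) + 1·e^(−2.33781) + 3·e^(−3.83669) + 5·e^(−4.28412) = 4.00000 + 0.0965388 + 0.0646946 + 0.0689287 = 4.23016.
F = −kT ln Z = −0.0894 × ln(4.23016) = −0.0894 × 1.44224 = -0.1289 eV.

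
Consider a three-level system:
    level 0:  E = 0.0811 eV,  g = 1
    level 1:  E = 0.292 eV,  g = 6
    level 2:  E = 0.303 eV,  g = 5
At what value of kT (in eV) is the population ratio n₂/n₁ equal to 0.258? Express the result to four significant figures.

n₂/n₁ = (g₂/g₁) exp[−(E₂−E₁)/kT] = 0.258.
⇒ (E₂−E₁)/kT = ln((5/6)/0.258) = ln(3.22997) = 1.17247.
kT = 0.011 eV / 1.17247 = 0.009382 eV.

0.009382 eV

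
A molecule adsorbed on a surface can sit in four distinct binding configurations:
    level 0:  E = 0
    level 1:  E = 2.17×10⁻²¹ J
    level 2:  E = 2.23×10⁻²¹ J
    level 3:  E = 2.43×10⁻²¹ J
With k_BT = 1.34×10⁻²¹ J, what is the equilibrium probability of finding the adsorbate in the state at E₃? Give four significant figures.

0.1052

Eᵢ/kT = 0, 1.61940, 1.66418, 1.81343.
Z = Σ e^(−Eᵢ/kT) = e^(−0) + e^(−1.61940) + e^(−1.66418) + e^(−1.81343) = 1.00000 + 0.198017 + 0.189346 + 0.163094 = 1.55046.
P₃ = e^(−E₃/kT) / Z = 0.163094/1.55046 = 0.1052.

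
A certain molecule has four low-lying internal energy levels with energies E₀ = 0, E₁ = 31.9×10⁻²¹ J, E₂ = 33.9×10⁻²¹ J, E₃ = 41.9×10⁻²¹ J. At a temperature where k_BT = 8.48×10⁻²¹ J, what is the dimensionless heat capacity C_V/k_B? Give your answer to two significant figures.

0.72

Eᵢ/kT = 0, 3.762, 3.998, 4.941.
Z = Σ e^(−Eᵢ/kT) = e^(−0) + e^(−3.762) + e^(−3.998) + e^(−4.941) = 1.000 + 0.02324 + 0.01835 + 0.007147 = 1.049.
⟨E⟩ = 1.585, ⟨E²⟩ = 54.61.
C_V/k_B = (⟨E²⟩ − ⟨E⟩²)/(kT)² = (54.61 − 2.512)/71.91 = 0.72.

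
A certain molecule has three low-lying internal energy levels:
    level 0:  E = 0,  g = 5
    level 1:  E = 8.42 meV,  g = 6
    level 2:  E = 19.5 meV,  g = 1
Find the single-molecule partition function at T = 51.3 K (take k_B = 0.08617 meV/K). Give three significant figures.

k_BT = 0.08617 × 51.3 K = 4.4205 meV.
Eᵢ/kT = 0, 1.9048, 4.4113.
Z = Σ gᵢe^(−Eᵢ/kT) = 5·e^(−0) + 6·e^(−1.9048) + 1·e^(−4.4113) = 5.0000 + 0.89311 + 0.012139 = 5.9052.

Z = 5.91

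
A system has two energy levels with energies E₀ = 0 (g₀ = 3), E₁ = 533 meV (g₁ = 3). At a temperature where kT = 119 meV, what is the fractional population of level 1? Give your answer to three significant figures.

Eᵢ/kT = 0, 4.4790.
Z = Σ gᵢe^(−Eᵢ/kT) = 3·e^(−0) + 3·e^(−4.4790) = 3.0000 + 0.034034 = 3.0340.
P₁ = g₁ e^(−E₁/kT) / Z = 0.034034/3.0340 = 0.0112.

0.0112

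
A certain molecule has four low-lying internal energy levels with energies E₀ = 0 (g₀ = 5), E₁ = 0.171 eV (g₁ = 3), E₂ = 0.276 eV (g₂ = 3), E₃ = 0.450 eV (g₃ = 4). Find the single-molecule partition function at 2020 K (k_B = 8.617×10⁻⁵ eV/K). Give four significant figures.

Z = 7.039

k_BT = 8.617×10⁻⁵ × 2020 K = 0.174063 eV.
Eᵢ/kT = 0, 0.982403, 1.58563, 2.58527.
Z = Σ gᵢe^(−Eᵢ/kT) = 5·e^(−0) + 3·e^(−0.982403) + 3·e^(−1.58563) + 4·e^(−2.58527) = 5.00000 + 1.12323 + 0.614456 + 0.301503 = 7.03919.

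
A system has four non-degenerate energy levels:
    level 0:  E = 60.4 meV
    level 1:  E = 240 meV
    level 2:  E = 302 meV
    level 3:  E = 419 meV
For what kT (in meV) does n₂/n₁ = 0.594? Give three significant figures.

n₂/n₁ = exp[−(E₂−E₁)/kT] = 0.594.
⇒ (E₂−E₁)/kT = ln(1/0.594) = ln(1.6835) = 0.52087.
kT = 62 meV / 0.52087 = 119 meV.

119 meV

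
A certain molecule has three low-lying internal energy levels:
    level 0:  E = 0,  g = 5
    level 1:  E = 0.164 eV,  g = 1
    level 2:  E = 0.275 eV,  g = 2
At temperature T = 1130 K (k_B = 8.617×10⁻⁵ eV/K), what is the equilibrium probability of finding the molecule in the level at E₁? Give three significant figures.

k_BT = 8.617×10⁻⁵ × 1130 K = 0.097372 eV.
Eᵢ/kT = 0, 1.6843, 2.8242.
Z = Σ gᵢe^(−Eᵢ/kT) = 5·e^(−0) + 1·e^(−1.6843) + 2·e^(−2.8242) = 5.0000 + 0.18557 + 0.11871 = 5.3043.
P₁ = g₁ e^(−E₁/kT) / Z = 0.18557/5.3043 = 0.0350.

0.0350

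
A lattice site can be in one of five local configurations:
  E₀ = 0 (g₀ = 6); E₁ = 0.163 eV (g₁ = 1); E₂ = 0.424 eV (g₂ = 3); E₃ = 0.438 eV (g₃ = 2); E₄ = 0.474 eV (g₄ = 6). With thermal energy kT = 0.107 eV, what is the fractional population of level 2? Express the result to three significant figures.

0.00894

Eᵢ/kT = 0, 1.5234, 3.9626, 4.0935, 4.4299.
Z = Σ gᵢe^(−Eᵢ/kT) = 6·e^(−0) + 1·e^(−1.5234) + 3·e^(−3.9626) + 2·e^(−4.0935) + 6·e^(−4.4299) = 6.0000 + 0.21797 + 0.057041 + 0.033361 + 0.071494 = 6.3799.
P₂ = g₂ e^(−E₂/kT) / Z = 0.057041/6.3799 = 0.00894.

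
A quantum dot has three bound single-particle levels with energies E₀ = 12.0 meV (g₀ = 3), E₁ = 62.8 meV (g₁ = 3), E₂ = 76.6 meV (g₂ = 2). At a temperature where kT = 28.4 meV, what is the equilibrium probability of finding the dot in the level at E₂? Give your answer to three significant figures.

Eᵢ/kT = 0.42254, 2.2113, 2.6972.
Z = Σ gᵢe^(−Eᵢ/kT) = 3·e^(−0.42254) + 3·e^(−2.2113) + 2·e^(−2.6972) = 1.9661 + 0.32867 + 0.13479 = 2.4296.
P₂ = g₂ e^(−E₂/kT) / Z = 0.13479/2.4296 = 0.0555.

0.0555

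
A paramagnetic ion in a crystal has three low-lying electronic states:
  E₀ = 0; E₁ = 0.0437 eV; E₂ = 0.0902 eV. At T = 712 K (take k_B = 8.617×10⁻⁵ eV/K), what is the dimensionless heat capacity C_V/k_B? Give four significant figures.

k_BT = 8.617×10⁻⁵ × 712 K = 0.0613530 eV.
Eᵢ/kT = 0, 0.712272, 1.47018.
Z = Σ e^(−Eᵢ/kT) = e^(−0) + e^(−0.712272) + e^(−1.47018) = 1.00000 + 0.490528 + 0.229884 = 1.72041.
⟨E⟩ = 0.0245125 eV, ⟨E²⟩ = 0.00163165 eV².
C_V/k_B = (⟨E²⟩ − ⟨E⟩²)/(kT)² = (0.00163165 − 0.000600863)/0.00376419 = 0.2738.

0.2738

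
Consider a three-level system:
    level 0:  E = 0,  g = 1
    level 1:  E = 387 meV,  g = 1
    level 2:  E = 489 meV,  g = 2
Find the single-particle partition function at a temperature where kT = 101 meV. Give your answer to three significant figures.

Eᵢ/kT = 0, 3.8317, 4.8416.
Z = Σ gᵢe^(−Eᵢ/kT) = 1·e^(−0) + 1·e^(−3.8317) + 2·e^(−4.8416) = 1.0000 + 0.021673 + 0.015789 = 1.0375.

Z = 1.04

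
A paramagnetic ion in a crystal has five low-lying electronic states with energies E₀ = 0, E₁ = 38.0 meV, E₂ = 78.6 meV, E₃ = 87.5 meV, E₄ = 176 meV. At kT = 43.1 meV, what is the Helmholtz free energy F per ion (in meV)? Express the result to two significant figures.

-23 meV

Eᵢ/kT = 0, 0.8817, 1.824, 2.030, 4.084.
Z = Σ e^(−Eᵢ/kT) = e^(−0) + e^(−0.8817) + e^(−1.824) + e^(−2.030) + e^(−4.084) = 1.000 + 0.4141 + 0.1614 + 0.1313 + 0.01684 = 1.724.
F = −kT ln Z = −43.1 × ln(1.724) = −43.1 × 0.5446 = -23 meV.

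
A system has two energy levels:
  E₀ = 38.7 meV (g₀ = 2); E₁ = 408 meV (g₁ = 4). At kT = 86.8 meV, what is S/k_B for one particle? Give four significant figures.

0.8386

Eᵢ/kT = 0.445853, 4.70046.
Z = Σ gᵢe^(−Eᵢ/kT) = 2·e^(−0.445853) + 4·e^(−4.70046) = 1.28056 + 0.0363644 = 1.31692.
⟨E⟩ = Σ EᵢPᵢ = 48.8977 meV.
S/k_B = ln Z + ⟨E⟩/kT = ln(1.31692) + 48.8977/86.8 = 0.275296 + 0.563338 = 0.8386.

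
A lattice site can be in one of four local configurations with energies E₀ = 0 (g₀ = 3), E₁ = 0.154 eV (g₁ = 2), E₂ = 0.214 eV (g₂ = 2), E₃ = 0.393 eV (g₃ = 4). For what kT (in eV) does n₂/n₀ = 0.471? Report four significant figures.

0.6159 eV

n₂/n₀ = (g₂/g₀) exp[−(E₂−E₀)/kT] = 0.471.
⇒ (E₂−E₀)/kT = ln((2/3)/0.471) = ln(1.41543) = 0.347433.
kT = 0.214 eV / 0.347433 = 0.6159 eV.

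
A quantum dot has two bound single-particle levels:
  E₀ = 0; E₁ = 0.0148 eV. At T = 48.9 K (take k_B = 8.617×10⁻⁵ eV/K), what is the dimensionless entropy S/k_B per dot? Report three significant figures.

k_BT = 8.617×10⁻⁵ × 48.9 K = 0.0042137 eV.
Eᵢ/kT = 0, 3.5124.
Z = Σ e^(−Eᵢ/kT) = e^(−0) + e^(−3.5124) = 1.0000 + 0.029825 = 1.0298.
⟨E⟩ = Σ EᵢPᵢ = 0.00042864 eV.
S/k_B = ln Z + ⟨E⟩/kT = ln(1.0298) + 0.00042864/0.0042137 = 0.029365 + 0.10173 = 0.131.

0.131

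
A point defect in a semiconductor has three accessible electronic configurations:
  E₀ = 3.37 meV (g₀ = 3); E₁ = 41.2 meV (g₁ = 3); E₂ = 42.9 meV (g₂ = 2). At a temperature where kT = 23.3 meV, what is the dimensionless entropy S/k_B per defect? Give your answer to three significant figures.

Eᵢ/kT = 0.14464, 1.7682, 1.8412.
Z = Σ gᵢe^(−Eᵢ/kT) = 3·e^(−0.14464) + 3·e^(−1.7682) + 2·e^(−1.8412) = 2.5960 + 0.51192 + 0.31725 = 3.4252.
⟨E⟩ = Σ EᵢPᵢ = 12.685 meV.
S/k_B = ln Z + ⟨E⟩/kT = ln(3.4252) + 12.685/23.3 = 1.2312 + 0.54442 = 1.78.

1.78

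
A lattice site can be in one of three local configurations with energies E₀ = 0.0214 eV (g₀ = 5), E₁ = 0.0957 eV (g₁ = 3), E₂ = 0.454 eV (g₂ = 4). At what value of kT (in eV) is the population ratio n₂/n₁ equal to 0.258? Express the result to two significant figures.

0.22 eV

n₂/n₁ = (g₂/g₁) exp[−(E₂−E₁)/kT] = 0.258.
⇒ (E₂−E₁)/kT = ln((4/3)/0.258) = ln(5.168) = 1.642.
kT = 0.3583 eV / 1.642 = 0.22 eV.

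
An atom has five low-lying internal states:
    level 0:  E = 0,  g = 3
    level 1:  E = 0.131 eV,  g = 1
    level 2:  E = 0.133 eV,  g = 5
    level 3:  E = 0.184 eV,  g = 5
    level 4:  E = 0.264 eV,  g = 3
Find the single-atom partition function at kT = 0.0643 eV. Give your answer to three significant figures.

Z = 4.10

Eᵢ/kT = 0, 2.0373, 2.0684, 2.8616, 4.1058.
Z = Σ gᵢe^(−Eᵢ/kT) = 3·e^(−0) + 1·e^(−2.0373) + 5·e^(−2.0684) + 5·e^(−2.8616) + 3·e^(−4.1058) = 3.0000 + 0.13038 + 0.63194 + 0.28589 + 0.049430 = 4.0976.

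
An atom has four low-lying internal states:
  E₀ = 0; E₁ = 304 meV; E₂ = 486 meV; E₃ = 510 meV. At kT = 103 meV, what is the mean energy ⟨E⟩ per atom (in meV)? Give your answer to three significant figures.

22.3 meV

Eᵢ/kT = 0, 2.9515, 4.7184, 4.9515.
Z = Σ e^(−Eᵢ/kT) = e^(−0) + e^(−2.9515) + e^(−4.7184) + e^(−4.9515) = 1.0000 + 0.052261 + 0.0089295 + 0.0070728 = 1.0683.
⟨E⟩ = Σ Eᵢ e^(−Eᵢ/kT) / Z = (0·1.0000 + 304·0.052261 + 486·0.0089295 + 510·0.0070728) / 1.0683 = 22.3 meV.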